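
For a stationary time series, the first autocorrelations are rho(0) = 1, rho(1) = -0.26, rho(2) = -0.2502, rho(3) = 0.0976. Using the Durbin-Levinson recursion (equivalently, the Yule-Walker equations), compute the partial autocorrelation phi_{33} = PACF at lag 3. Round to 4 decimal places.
\phi_{33} = -0.0949

The PACF at lag k is phi_{kk}, the last component of the solution
to the Yule-Walker system G_k phi = r_k where
  (G_k)_{ij} = rho(|i - j|), (r_k)_i = rho(i), i,j = 1..k.
Equivalently, Durbin-Levinson gives phi_{kk} iteratively:
  phi_{11} = rho(1)
  phi_{kk} = [rho(k) - sum_{j=1..k-1} phi_{k-1,j} rho(k-j)]
            / [1 - sum_{j=1..k-1} phi_{k-1,j} rho(j)],
  phi_{k,j} = phi_{k-1,j} - phi_{kk} phi_{k-1,k-j},  j = 1..k-1.
Step k = 1:
  phi_11 = rho(1) = -0.26.
Step k = 2:
  phi_22 = [rho(2) - phi_11 rho(1)] / [1 - phi_11 rho(1)] = [-0.2502 - (-0.26)(-0.26)] / [1 - (-0.26)(-0.26)]
         = -0.3178 / 0.9324 = -0.340841.
  Update: phi_21 = phi_11 - phi_22 phi_11 = -0.26 - (-0.340841)(-0.26) = -0.348619.
Step k = 3:
  phi_33 = [rho(3) - phi_21 rho(2) - phi_22 rho(1)] / [1 - phi_21 rho(1) - phi_22 rho(2)]
    numerator   = 0.0976 - (-0.348619)(-0.2502) - (-0.340841)(-0.26) = -0.078243
    denominator = 1 - (-0.348619)(-0.26) - (-0.340841)(-0.2502) = 0.82408078
  phi_33 = -0.078243 / 0.82408078 = -0.0949.
Therefore phi_{33} = -0.0949.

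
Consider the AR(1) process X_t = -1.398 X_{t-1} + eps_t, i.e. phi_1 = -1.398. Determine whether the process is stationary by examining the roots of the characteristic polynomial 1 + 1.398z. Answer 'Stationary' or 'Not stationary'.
\text{Not stationary}

The AR(p) characteristic polynomial is P(z) = 1 + 1.398z.
Stationarity requires all roots to lie outside the unit circle, i.e. |z| > 1 for every root.
This is linear in z: 1 + (1.398) z = 0  =>  z = -1/(1.398) = -0.715308,  |z| = 0.715308.
Moduli of all roots: 0.7153.
All moduli strictly greater than 1? No.
Verdict: Not stationary.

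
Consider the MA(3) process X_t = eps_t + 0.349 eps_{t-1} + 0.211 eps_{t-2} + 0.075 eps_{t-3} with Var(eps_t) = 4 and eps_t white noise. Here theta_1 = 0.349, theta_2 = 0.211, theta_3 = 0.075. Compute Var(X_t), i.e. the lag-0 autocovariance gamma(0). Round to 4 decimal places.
\gamma(0) = 4.6878

For an MA(q) process X_t = eps_t + sum_i theta_i eps_{t-i} with
Var(eps_t) = sigma^2, the variance is
  gamma(0) = sigma^2 * (1 + sum_i theta_i^2).
  sum_i theta_i^2 = (0.349)^2 + (0.211)^2 + (0.075)^2 = 0.121801 + 0.044521 + 0.005625 = 0.171947.
  gamma(0) = 4 * (1 + 0.171947) = 4 * 1.171947 = 4.687788, which rounds to 4.6878.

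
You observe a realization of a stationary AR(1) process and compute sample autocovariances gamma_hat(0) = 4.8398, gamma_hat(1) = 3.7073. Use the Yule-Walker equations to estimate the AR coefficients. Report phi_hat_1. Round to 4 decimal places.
\hat\phi_{1} = 0.7660

The Yule-Walker equations for an AR(p) process read, in matrix form,
  Gamma_p phi = r_p,   with   (Gamma_p)_{ij} = gamma(|i - j|),
                       (r_p)_i = gamma(i),   i,j = 1..p.
Substitute the sample gammas (Toeplitz matrix and right-hand side of size 1):
  Gamma_p = [[4.8398]]
  r_p     = [3.7073]
With p = 1 this is the single equation gamma(0) phi_1 = gamma(1):
  phi_hat_1 = gamma(1) / gamma(0) = 3.7073 / 4.8398 = 0.7660.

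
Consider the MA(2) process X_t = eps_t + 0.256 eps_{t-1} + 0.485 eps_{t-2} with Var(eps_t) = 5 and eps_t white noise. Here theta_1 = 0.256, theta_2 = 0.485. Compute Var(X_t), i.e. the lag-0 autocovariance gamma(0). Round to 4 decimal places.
\gamma(0) = 6.5038

For an MA(q) process X_t = eps_t + sum_i theta_i eps_{t-i} with
Var(eps_t) = sigma^2, the variance is
  gamma(0) = sigma^2 * (1 + sum_i theta_i^2).
  sum_i theta_i^2 = (0.256)^2 + (0.485)^2 = 0.065536 + 0.235225 = 0.300761.
  gamma(0) = 5 * (1 + 0.300761) = 5 * 1.300761 = 6.503805, which rounds to 6.5038.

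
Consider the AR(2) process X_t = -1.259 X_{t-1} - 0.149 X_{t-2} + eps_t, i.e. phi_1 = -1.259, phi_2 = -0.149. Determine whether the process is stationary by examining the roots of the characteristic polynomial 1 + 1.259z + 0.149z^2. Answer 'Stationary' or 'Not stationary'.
\text{Not stationary}

The AR(p) characteristic polynomial is P(z) = 1 + 1.259z + 0.149z^2.
Stationarity requires all roots to lie outside the unit circle, i.e. |z| > 1 for every root.
Set 1 + (1.259) z + (0.149) z^2 = 0, i.e. a z^2 + b z + c = 0 with a = 0.149, b = 1.259, c = 1.
Discriminant D = b^2 - 4ac = (1.259)^2 - 4*(0.149)*1 = 1.585081 - (0.596) = 0.989081.
D >= 0, so the roots are real: z = (-b +/- sqrt(D)) / (2a) = (-1.259 +/- 0.994526) / (0.298).
  z_1 = (-1.259 + 0.994526) / (0.298) = -0.8875,   |z_1| = 0.8875.
  z_2 = (-1.259 - 0.994526) / (0.298) = -7.5622,   |z_2| = 7.5622.
Moduli of all roots: 0.8875, 7.5622.
All moduli strictly greater than 1? No.
Verdict: Not stationary.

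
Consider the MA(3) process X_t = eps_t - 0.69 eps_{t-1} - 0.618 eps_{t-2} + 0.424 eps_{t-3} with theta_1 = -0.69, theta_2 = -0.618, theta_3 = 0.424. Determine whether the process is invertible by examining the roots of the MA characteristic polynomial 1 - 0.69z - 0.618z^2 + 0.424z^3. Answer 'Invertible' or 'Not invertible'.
\text{Invertible}

The MA(q) characteristic polynomial is P(z) = 1 - 0.69z - 0.618z^2 + 0.424z^3.
Invertibility requires all roots to lie outside the unit circle, i.e. |z| > 1 for every root.
Degree 3: look for a simple real root z0 first, then factor out (1 - z/z0) and solve the remaining quadratic.
Testing z0 = 1.25: P(1.25) = 1 + (-0.69)(1.25) + (-0.618)(1.25)^2 + (0.424)(1.25)^3
  = 1 + (-0.8625) + (-0.965625) + (0.828125) = 0.  So z_0 = 1.25 is a root, |z_0| = 1.25.
Divide out the factor (1 - 0.8 z) = (1 - z/z0) (since 1/z0 = 0.8):
  P(z) = (1 - 0.8 z)(1 + (0.11) z + (-0.53) z^2)
  [check: z-coef 0.11 - (0.8) = -0.69; z^2-coef -0.53 - (0.8)(0.11) = -0.618; z^3-coef -(0.8)(-0.53) = 0.424.]
Remaining roots from the quadratic factor 1 + (0.11) z + (-0.53) z^2:
  Set 1 + (0.11) z + (-0.53) z^2 = 0, i.e. a z^2 + b z + c = 0 with a = -0.53, b = 0.11, c = 1.
  Discriminant D = b^2 - 4ac = (0.11)^2 - 4*(-0.53)*1 = 0.0121 - (-2.12) = 2.1321.
  D >= 0, so the roots are real: z = (-b +/- sqrt(D)) / (2a) = (-0.11 +/- 1.460171) / (-1.06).
    z_1 = (-0.11 + 1.460171) / (-1.06) = -1.2737,   |z_1| = 1.2737.
    z_2 = (-0.11 - 1.460171) / (-1.06) = 1.4813,   |z_2| = 1.4813.
Moduli of all roots: 1.2500, 1.2737, 1.4813.
All moduli strictly greater than 1? Yes.
Verdict: Invertible.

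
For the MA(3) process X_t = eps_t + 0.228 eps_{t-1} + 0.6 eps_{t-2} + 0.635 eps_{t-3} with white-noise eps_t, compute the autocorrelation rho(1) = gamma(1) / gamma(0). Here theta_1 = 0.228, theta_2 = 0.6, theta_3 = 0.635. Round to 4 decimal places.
\rho(1) = 0.4109

For an MA(q) process with theta_0 = 1, the autocovariance is
  gamma(k) = sigma^2 * sum_{i=0..q-k} theta_i * theta_{i+k},
and rho(k) = gamma(k) / gamma(0). Sigma^2 cancels.
  numerator   = (1)*(0.228) + (0.228)*(0.6) + (0.6)*(0.635) = 0.7458.
  denominator = (1)^2 + (0.228)^2 + (0.6)^2 + (0.635)^2 = 1.815209.
  rho(1) = 0.7458 / 1.815209 = 0.4109.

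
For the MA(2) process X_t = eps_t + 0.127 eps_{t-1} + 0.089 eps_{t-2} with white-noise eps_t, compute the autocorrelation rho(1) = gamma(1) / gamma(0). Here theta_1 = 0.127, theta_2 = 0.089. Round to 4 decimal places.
\rho(1) = 0.1351

For an MA(q) process with theta_0 = 1, the autocovariance is
  gamma(k) = sigma^2 * sum_{i=0..q-k} theta_i * theta_{i+k},
and rho(k) = gamma(k) / gamma(0). Sigma^2 cancels.
  numerator   = (1)*(0.127) + (0.127)*(0.089) = 0.138303.
  denominator = (1)^2 + (0.127)^2 + (0.089)^2 = 1.02405.
  rho(1) = 0.138303 / 1.02405 = 0.1351.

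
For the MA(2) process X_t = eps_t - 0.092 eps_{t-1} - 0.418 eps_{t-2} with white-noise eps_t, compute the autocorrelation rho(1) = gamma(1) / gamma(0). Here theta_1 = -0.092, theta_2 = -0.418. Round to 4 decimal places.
\rho(1) = -0.0453

For an MA(q) process with theta_0 = 1, the autocovariance is
  gamma(k) = sigma^2 * sum_{i=0..q-k} theta_i * theta_{i+k},
and rho(k) = gamma(k) / gamma(0). Sigma^2 cancels.
  numerator   = (1)*(-0.092) + (-0.092)*(-0.418) = -0.053544.
  denominator = (1)^2 + (-0.092)^2 + (-0.418)^2 = 1.183188.
  rho(1) = -0.053544 / 1.183188 = -0.0453.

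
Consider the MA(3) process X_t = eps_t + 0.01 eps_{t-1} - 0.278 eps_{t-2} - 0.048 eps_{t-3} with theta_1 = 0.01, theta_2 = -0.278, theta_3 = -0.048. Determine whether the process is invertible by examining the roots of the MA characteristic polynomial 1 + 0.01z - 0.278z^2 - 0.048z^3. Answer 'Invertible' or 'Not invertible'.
\text{Invertible}

The MA(q) characteristic polynomial is P(z) = 1 + 0.01z - 0.278z^2 - 0.048z^3.
Invertibility requires all roots to lie outside the unit circle, i.e. |z| > 1 for every root.
Degree 3: look for a simple real root z0 first, then factor out (1 - z/z0) and solve the remaining quadratic.
Testing z0 = -5: P(-5) = 1 + (0.01)(-5) + (-0.278)(-5)^2 + (-0.048)(-5)^3
  = 1 + (-0.05) + (-6.95) + (6) = 0.  So z_0 = -5 is a root, |z_0| = 5.
Divide out the factor (1 + 0.2 z) = (1 - z/z0) (since 1/z0 = -0.2):
  P(z) = (1 + 0.2 z)(1 + (-0.19) z + (-0.24) z^2)
  [check: z-coef -0.19 - (-0.2) = 0.01; z^2-coef -0.24 - (-0.2)(-0.19) = -0.278; z^3-coef -(-0.2)(-0.24) = -0.048.]
Remaining roots from the quadratic factor 1 + (-0.19) z + (-0.24) z^2:
  Set 1 + (-0.19) z + (-0.24) z^2 = 0, i.e. a z^2 + b z + c = 0 with a = -0.24, b = -0.19, c = 1.
  Discriminant D = b^2 - 4ac = (-0.19)^2 - 4*(-0.24)*1 = 0.0361 - (-0.96) = 0.9961.
  D >= 0, so the roots are real: z = (-b +/- sqrt(D)) / (2a) = (0.19 +/- 0.998048) / (-0.48).
    z_1 = (0.19 + 0.998048) / (-0.48) = -2.4751,   |z_1| = 2.4751.
    z_2 = (0.19 - 0.998048) / (-0.48) = 1.6834,   |z_2| = 1.6834.
Moduli of all roots: 5.0000, 2.4751, 1.6834.
All moduli strictly greater than 1? Yes.
Verdict: Invertible.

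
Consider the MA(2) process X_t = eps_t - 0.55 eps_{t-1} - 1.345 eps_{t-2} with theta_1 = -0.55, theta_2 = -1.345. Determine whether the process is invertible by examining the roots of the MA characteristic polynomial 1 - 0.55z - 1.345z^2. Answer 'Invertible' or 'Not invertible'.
\text{Not invertible}

The MA(q) characteristic polynomial is P(z) = 1 - 0.55z - 1.345z^2.
Invertibility requires all roots to lie outside the unit circle, i.e. |z| > 1 for every root.
Set 1 + (-0.55) z + (-1.345) z^2 = 0, i.e. a z^2 + b z + c = 0 with a = -1.345, b = -0.55, c = 1.
Discriminant D = b^2 - 4ac = (-0.55)^2 - 4*(-1.345)*1 = 0.3025 - (-5.38) = 5.6825.
D >= 0, so the roots are real: z = (-b +/- sqrt(D)) / (2a) = (0.55 +/- 2.383799) / (-2.69).
  z_1 = (0.55 + 2.383799) / (-2.69) = -1.0906,   |z_1| = 1.0906.
  z_2 = (0.55 - 2.383799) / (-2.69) = 0.6817,   |z_2| = 0.6817.
Moduli of all roots: 1.0906, 0.6817.
All moduli strictly greater than 1? No.
Verdict: Not invertible.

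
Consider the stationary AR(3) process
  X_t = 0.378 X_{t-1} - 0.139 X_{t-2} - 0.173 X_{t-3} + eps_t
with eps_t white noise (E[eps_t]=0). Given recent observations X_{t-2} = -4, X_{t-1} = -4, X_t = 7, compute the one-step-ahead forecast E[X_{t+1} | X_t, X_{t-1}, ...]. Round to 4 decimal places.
E[X_{t+1} \mid \mathcal F_t] = 3.8940

For an AR(p) model X_t = c + sum_i phi_i X_{t-i} + eps_t, the
one-step-ahead conditional mean is
  E[X_{t+1} | X_t, ...] = c + sum_i phi_i X_{t+1-i}.
Substitute known values:
  E[X_{t+1} | ...] = (0.378) * (7) + (-0.139) * (-4) + (-0.173) * (-4)
                   = 3.8940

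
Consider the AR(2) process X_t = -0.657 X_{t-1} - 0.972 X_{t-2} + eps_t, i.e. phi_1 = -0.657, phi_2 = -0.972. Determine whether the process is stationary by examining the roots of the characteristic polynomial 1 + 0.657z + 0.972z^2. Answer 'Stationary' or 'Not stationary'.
\text{Stationary}

The AR(p) characteristic polynomial is P(z) = 1 + 0.657z + 0.972z^2.
Stationarity requires all roots to lie outside the unit circle, i.e. |z| > 1 for every root.
Set 1 + (0.657) z + (0.972) z^2 = 0, i.e. a z^2 + b z + c = 0 with a = 0.972, b = 0.657, c = 1.
Discriminant D = b^2 - 4ac = (0.657)^2 - 4*(0.972)*1 = 0.431649 - (3.888) = -3.456351.
D < 0, so the roots are the complex-conjugate pair z = (-b +/- i sqrt(-D)) / (2a) = -0.338 +/- 0.9563i.
For a conjugate pair |z|^2 = z * conj(z) = (product of roots) = c/a = 1/(0.972) = 1.028807, so |z| = sqrt(1.028807) = 1.0143 for both roots.
Moduli of all roots: 1.0143, 1.0143.
All moduli strictly greater than 1? Yes.
Verdict: Stationary.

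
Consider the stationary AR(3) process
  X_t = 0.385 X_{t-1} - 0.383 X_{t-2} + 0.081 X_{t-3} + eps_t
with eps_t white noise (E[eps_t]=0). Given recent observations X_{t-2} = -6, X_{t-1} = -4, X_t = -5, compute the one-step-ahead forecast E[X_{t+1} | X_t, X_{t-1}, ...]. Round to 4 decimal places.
E[X_{t+1} \mid \mathcal F_t] = -0.8790

For an AR(p) model X_t = c + sum_i phi_i X_{t-i} + eps_t, the
one-step-ahead conditional mean is
  E[X_{t+1} | X_t, ...] = c + sum_i phi_i X_{t+1-i}.
Substitute known values:
  E[X_{t+1} | ...] = (0.385) * (-5) + (-0.383) * (-4) + (0.081) * (-6)
                   = -0.8790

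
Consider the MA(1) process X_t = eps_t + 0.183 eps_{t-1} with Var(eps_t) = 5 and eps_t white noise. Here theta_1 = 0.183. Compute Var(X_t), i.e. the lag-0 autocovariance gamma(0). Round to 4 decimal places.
\gamma(0) = 5.1674

For an MA(q) process X_t = eps_t + sum_i theta_i eps_{t-i} with
Var(eps_t) = sigma^2, the variance is
  gamma(0) = sigma^2 * (1 + sum_i theta_i^2).
  sum_i theta_i^2 = (0.183)^2 = 0.033489.
  gamma(0) = 5 * (1 + 0.033489) = 5 * 1.033489 = 5.167445, which rounds to 5.1674.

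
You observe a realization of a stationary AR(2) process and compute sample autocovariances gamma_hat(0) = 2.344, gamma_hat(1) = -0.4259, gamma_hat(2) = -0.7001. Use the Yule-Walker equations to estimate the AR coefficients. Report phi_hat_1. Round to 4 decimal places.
\hat\phi_{1} = -0.2440

The Yule-Walker equations for an AR(p) process read, in matrix form,
  Gamma_p phi = r_p,   with   (Gamma_p)_{ij} = gamma(|i - j|),
                       (r_p)_i = gamma(i),   i,j = 1..p.
Substitute the sample gammas (Toeplitz matrix and right-hand side of size 2):
  Gamma_p = [[2.344, -0.4259], [-0.4259, 2.344]]
  r_p     = [-0.4259, -0.7001]
Written out:
  2.344 phi_1 - 0.4259 phi_2 = -0.4259
  -0.4259 phi_1 + 2.344 phi_2 = -0.7001
Solve by Cramer's rule:
  det = gamma(0)^2 - gamma(1)^2 = (2.344)^2 - (-0.4259)^2 = 5.494336 - 0.18139081 = 5.31294519
  phi_hat_1 = [gamma(1) gamma(0) - gamma(1) gamma(2)] / det = [(-0.4259)(2.344) - (-0.4259)(-0.7001)] / 5.31294519 = -1.29648219 / 5.31294519 = -0.244
  phi_hat_2 = [gamma(0) gamma(2) - gamma(1)^2] / det = [(2.344)(-0.7001) - (-0.4259)^2] / 5.31294519 = -1.82242521 / 5.31294519 = -0.343
So phi_hat = [-0.2440, -0.3430].
Therefore phi_hat_1 = -0.2440.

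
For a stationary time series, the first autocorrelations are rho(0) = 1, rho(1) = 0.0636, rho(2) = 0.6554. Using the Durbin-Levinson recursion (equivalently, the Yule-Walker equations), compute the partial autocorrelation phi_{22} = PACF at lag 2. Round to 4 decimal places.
\phi_{22} = 0.6540

The PACF at lag k is phi_{kk}, the last component of the solution
to the Yule-Walker system G_k phi = r_k where
  (G_k)_{ij} = rho(|i - j|), (r_k)_i = rho(i), i,j = 1..k.
Equivalently, Durbin-Levinson gives phi_{kk} iteratively:
  phi_{11} = rho(1)
  phi_{kk} = [rho(k) - sum_{j=1..k-1} phi_{k-1,j} rho(k-j)]
            / [1 - sum_{j=1..k-1} phi_{k-1,j} rho(j)],
  phi_{k,j} = phi_{k-1,j} - phi_{kk} phi_{k-1,k-j},  j = 1..k-1.
Step k = 1:
  phi_11 = rho(1) = 0.0636.
Step k = 2:
  phi_22 = [rho(2) - phi_11 rho(1)] / [1 - phi_11 rho(1)] = [0.6554 - (0.0636)(0.0636)] / [1 - (0.0636)(0.0636)]
         = 0.65135504 / 0.99595504 = 0.654.
Therefore phi_{22} = 0.6540.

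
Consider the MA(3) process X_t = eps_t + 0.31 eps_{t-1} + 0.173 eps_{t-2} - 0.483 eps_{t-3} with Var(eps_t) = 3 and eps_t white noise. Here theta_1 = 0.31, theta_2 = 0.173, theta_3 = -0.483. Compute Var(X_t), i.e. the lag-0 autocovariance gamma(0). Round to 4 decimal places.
\gamma(0) = 4.0780

For an MA(q) process X_t = eps_t + sum_i theta_i eps_{t-i} with
Var(eps_t) = sigma^2, the variance is
  gamma(0) = sigma^2 * (1 + sum_i theta_i^2).
  sum_i theta_i^2 = (0.31)^2 + (0.173)^2 + (-0.483)^2 = 0.0961 + 0.029929 + 0.233289 = 0.359318.
  gamma(0) = 3 * (1 + 0.359318) = 3 * 1.359318 = 4.077954, which rounds to 4.0780.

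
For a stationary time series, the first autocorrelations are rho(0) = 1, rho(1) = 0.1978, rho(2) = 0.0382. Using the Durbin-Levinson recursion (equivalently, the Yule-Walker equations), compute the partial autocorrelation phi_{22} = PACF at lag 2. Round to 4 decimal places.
\phi_{22} = -0.0010

The PACF at lag k is phi_{kk}, the last component of the solution
to the Yule-Walker system G_k phi = r_k where
  (G_k)_{ij} = rho(|i - j|), (r_k)_i = rho(i), i,j = 1..k.
Equivalently, Durbin-Levinson gives phi_{kk} iteratively:
  phi_{11} = rho(1)
  phi_{kk} = [rho(k) - sum_{j=1..k-1} phi_{k-1,j} rho(k-j)]
            / [1 - sum_{j=1..k-1} phi_{k-1,j} rho(j)],
  phi_{k,j} = phi_{k-1,j} - phi_{kk} phi_{k-1,k-j},  j = 1..k-1.
Step k = 1:
  phi_11 = rho(1) = 0.1978.
Step k = 2:
  phi_22 = [rho(2) - phi_11 rho(1)] / [1 - phi_11 rho(1)] = [0.0382 - (0.1978)(0.1978)] / [1 - (0.1978)(0.1978)]
         = -0.00092484 / 0.96087516 = -0.001.
Therefore phi_{22} = -0.0010.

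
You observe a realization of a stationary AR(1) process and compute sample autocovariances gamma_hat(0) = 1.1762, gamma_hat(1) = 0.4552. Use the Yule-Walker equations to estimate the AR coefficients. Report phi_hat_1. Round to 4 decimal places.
\hat\phi_{1} = 0.3870

The Yule-Walker equations for an AR(p) process read, in matrix form,
  Gamma_p phi = r_p,   with   (Gamma_p)_{ij} = gamma(|i - j|),
                       (r_p)_i = gamma(i),   i,j = 1..p.
Substitute the sample gammas (Toeplitz matrix and right-hand side of size 1):
  Gamma_p = [[1.1762]]
  r_p     = [0.4552]
With p = 1 this is the single equation gamma(0) phi_1 = gamma(1):
  phi_hat_1 = gamma(1) / gamma(0) = 0.4552 / 1.1762 = 0.3870.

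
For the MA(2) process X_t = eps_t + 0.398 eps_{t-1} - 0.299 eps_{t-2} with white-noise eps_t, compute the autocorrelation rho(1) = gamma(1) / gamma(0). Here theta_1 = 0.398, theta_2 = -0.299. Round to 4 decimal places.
\rho(1) = 0.2236

For an MA(q) process with theta_0 = 1, the autocovariance is
  gamma(k) = sigma^2 * sum_{i=0..q-k} theta_i * theta_{i+k},
and rho(k) = gamma(k) / gamma(0). Sigma^2 cancels.
  numerator   = (1)*(0.398) + (0.398)*(-0.299) = 0.278998.
  denominator = (1)^2 + (0.398)^2 + (-0.299)^2 = 1.247805.
  rho(1) = 0.278998 / 1.247805 = 0.2236.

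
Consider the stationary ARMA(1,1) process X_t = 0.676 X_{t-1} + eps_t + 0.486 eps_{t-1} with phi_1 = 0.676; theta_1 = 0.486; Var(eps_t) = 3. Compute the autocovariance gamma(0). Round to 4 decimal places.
\gamma(0) = 10.4596

Multiply the model equation by X_{t-k} and take expectations. With theta_0 = psi_0 = 1 and psi_j the MA(infinity) weights, this gives
  gamma(k) - sum_i phi_i gamma(k-i) = c_k,
  c_k = sigma^2 * sum_{j=k..q} theta_j psi_{j-k}   (c_k = 0 for k > q),
using gamma(-m) = gamma(m).
psi-weights needed (psi_j = theta_j + sum_i phi_i psi_{j-i}):
  psi_1 = theta_1 + phi_1 = 0.486 + (0.676) = 1.162
Right-hand sides:
  c_0 = sigma^2 (1 + theta_1 psi_1) = 3 * (1 + (0.486)(1.162)) = 3 * 1.564732 = 4.694196
  c_1 = sigma^2 theta_1 = 3 * (0.486) = 1.458
  c_2 = 0
Equations for k = 0 and k = 1 (AR order 1):
  gamma(0) = phi_1 gamma(1) + c_0
  gamma(1) = phi_1 gamma(0) + c_1
Substituting the second into the first: gamma(0) (1 - phi_1^2) = c_0 + phi_1 c_1, so
  gamma(0) = (c_0 + phi_1 c_1) / (1 - phi_1^2) = (4.694196 + (0.676)(1.458)) / (1 - (0.676)^2) = 5.679804 / 0.543024 = 10.459582.
Therefore gamma(0) = 10.4596 (to 4 decimal places).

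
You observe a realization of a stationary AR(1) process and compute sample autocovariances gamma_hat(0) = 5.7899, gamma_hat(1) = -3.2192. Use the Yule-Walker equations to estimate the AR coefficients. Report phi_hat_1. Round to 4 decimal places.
\hat\phi_{1} = -0.5560

The Yule-Walker equations for an AR(p) process read, in matrix form,
  Gamma_p phi = r_p,   with   (Gamma_p)_{ij} = gamma(|i - j|),
                       (r_p)_i = gamma(i),   i,j = 1..p.
Substitute the sample gammas (Toeplitz matrix and right-hand side of size 1):
  Gamma_p = [[5.7899]]
  r_p     = [-3.2192]
With p = 1 this is the single equation gamma(0) phi_1 = gamma(1):
  phi_hat_1 = gamma(1) / gamma(0) = -3.2192 / 5.7899 = -0.5560.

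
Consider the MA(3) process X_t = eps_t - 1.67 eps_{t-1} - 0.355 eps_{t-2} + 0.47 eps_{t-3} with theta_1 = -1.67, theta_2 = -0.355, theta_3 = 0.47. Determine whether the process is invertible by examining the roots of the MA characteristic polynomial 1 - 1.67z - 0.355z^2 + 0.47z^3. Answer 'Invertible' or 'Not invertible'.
\text{Not invertible}

The MA(q) characteristic polynomial is P(z) = 1 - 1.67z - 0.355z^2 + 0.47z^3.
Invertibility requires all roots to lie outside the unit circle, i.e. |z| > 1 for every root.
Degree 3: look for a simple real root z0 first, then factor out (1 - z/z0) and solve the remaining quadratic.
Testing z0 = 2: P(2) = 1 + (-1.67)(2) + (-0.355)(2)^2 + (0.47)(2)^3
  = 1 + (-3.34) + (-1.42) + (3.76) = 0.  So z_0 = 2 is a root, |z_0| = 2.
Divide out the factor (1 - 0.5 z) = (1 - z/z0) (since 1/z0 = 0.5):
  P(z) = (1 - 0.5 z)(1 + (-1.17) z + (-0.94) z^2)
  [check: z-coef -1.17 - (0.5) = -1.67; z^2-coef -0.94 - (0.5)(-1.17) = -0.355; z^3-coef -(0.5)(-0.94) = 0.47.]
Remaining roots from the quadratic factor 1 + (-1.17) z + (-0.94) z^2:
  Set 1 + (-1.17) z + (-0.94) z^2 = 0, i.e. a z^2 + b z + c = 0 with a = -0.94, b = -1.17, c = 1.
  Discriminant D = b^2 - 4ac = (-1.17)^2 - 4*(-0.94)*1 = 1.3689 - (-3.76) = 5.1289.
  D >= 0, so the roots are real: z = (-b +/- sqrt(D)) / (2a) = (1.17 +/- 2.264707) / (-1.88).
    z_1 = (1.17 + 2.264707) / (-1.88) = -1.827,   |z_1| = 1.827.
    z_2 = (1.17 - 2.264707) / (-1.88) = 0.5823,   |z_2| = 0.5823.
Moduli of all roots: 2.0000, 1.8270, 0.5823.
All moduli strictly greater than 1? No.
Verdict: Not invertible.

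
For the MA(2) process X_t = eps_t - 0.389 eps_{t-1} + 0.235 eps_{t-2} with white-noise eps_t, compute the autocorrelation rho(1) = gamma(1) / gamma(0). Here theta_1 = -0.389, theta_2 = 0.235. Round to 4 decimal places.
\rho(1) = -0.3982

For an MA(q) process with theta_0 = 1, the autocovariance is
  gamma(k) = sigma^2 * sum_{i=0..q-k} theta_i * theta_{i+k},
and rho(k) = gamma(k) / gamma(0). Sigma^2 cancels.
  numerator   = (1)*(-0.389) + (-0.389)*(0.235) = -0.480415.
  denominator = (1)^2 + (-0.389)^2 + (0.235)^2 = 1.206546.
  rho(1) = -0.480415 / 1.206546 = -0.3982.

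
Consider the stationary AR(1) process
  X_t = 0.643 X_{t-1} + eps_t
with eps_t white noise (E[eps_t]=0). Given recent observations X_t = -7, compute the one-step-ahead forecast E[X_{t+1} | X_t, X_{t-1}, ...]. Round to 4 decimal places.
E[X_{t+1} \mid \mathcal F_t] = -4.5010

For an AR(p) model X_t = c + sum_i phi_i X_{t-i} + eps_t, the
one-step-ahead conditional mean is
  E[X_{t+1} | X_t, ...] = c + sum_i phi_i X_{t+1-i}.
Substitute known values:
  E[X_{t+1} | ...] = (0.643) * (-7)
                   = -4.5010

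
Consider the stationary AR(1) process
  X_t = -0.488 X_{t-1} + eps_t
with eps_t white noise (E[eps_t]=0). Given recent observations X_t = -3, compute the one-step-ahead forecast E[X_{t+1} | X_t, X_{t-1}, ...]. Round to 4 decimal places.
E[X_{t+1} \mid \mathcal F_t] = 1.4640

For an AR(p) model X_t = c + sum_i phi_i X_{t-i} + eps_t, the
one-step-ahead conditional mean is
  E[X_{t+1} | X_t, ...] = c + sum_i phi_i X_{t+1-i}.
Substitute known values:
  E[X_{t+1} | ...] = (-0.488) * (-3)
                   = 1.4640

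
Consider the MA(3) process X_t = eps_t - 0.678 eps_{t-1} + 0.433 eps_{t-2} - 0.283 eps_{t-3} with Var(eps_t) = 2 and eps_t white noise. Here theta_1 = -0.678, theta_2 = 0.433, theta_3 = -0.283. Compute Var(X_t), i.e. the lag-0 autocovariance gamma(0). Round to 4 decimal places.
\gamma(0) = 3.4545

For an MA(q) process X_t = eps_t + sum_i theta_i eps_{t-i} with
Var(eps_t) = sigma^2, the variance is
  gamma(0) = sigma^2 * (1 + sum_i theta_i^2).
  sum_i theta_i^2 = (-0.678)^2 + (0.433)^2 + (-0.283)^2 = 0.459684 + 0.187489 + 0.080089 = 0.727262.
  gamma(0) = 2 * (1 + 0.727262) = 2 * 1.727262 = 3.454524, which rounds to 3.4545.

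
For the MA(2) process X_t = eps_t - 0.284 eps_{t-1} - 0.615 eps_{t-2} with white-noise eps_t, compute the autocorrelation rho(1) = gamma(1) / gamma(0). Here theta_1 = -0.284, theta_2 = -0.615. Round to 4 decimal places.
\rho(1) = -0.0749

For an MA(q) process with theta_0 = 1, the autocovariance is
  gamma(k) = sigma^2 * sum_{i=0..q-k} theta_i * theta_{i+k},
and rho(k) = gamma(k) / gamma(0). Sigma^2 cancels.
  numerator   = (1)*(-0.284) + (-0.284)*(-0.615) = -0.10934.
  denominator = (1)^2 + (-0.284)^2 + (-0.615)^2 = 1.458881.
  rho(1) = -0.10934 / 1.458881 = -0.0749.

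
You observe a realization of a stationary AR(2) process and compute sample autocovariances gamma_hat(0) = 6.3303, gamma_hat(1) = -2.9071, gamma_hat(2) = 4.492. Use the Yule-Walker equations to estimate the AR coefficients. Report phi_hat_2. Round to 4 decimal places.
\hat\phi_{2} = 0.6320

The Yule-Walker equations for an AR(p) process read, in matrix form,
  Gamma_p phi = r_p,   with   (Gamma_p)_{ij} = gamma(|i - j|),
                       (r_p)_i = gamma(i),   i,j = 1..p.
Substitute the sample gammas (Toeplitz matrix and right-hand side of size 2):
  Gamma_p = [[6.3303, -2.9071], [-2.9071, 6.3303]]
  r_p     = [-2.9071, 4.492]
Written out:
  6.3303 phi_1 - 2.9071 phi_2 = -2.9071
  -2.9071 phi_1 + 6.3303 phi_2 = 4.492
Solve by Cramer's rule:
  det = gamma(0)^2 - gamma(1)^2 = (6.3303)^2 - (-2.9071)^2 = 40.07269809 - 8.45123041 = 31.62146768
  phi_hat_1 = [gamma(1) gamma(0) - gamma(1) gamma(2)] / det = [(-2.9071)(6.3303) - (-2.9071)(4.492)] / 31.62146768 = -5.34412193 / 31.62146768 = -0.169
  phi_hat_2 = [gamma(0) gamma(2) - gamma(1)^2] / det = [(6.3303)(4.492) - (-2.9071)^2] / 31.62146768 = 19.98447719 / 31.62146768 = 0.632
So phi_hat = [-0.1690, 0.6320].
Therefore phi_hat_2 = 0.6320.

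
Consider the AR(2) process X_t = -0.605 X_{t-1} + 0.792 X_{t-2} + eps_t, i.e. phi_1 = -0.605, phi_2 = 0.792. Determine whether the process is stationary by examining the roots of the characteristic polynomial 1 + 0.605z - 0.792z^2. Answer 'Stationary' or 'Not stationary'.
\text{Not stationary}

The AR(p) characteristic polynomial is P(z) = 1 + 0.605z - 0.792z^2.
Stationarity requires all roots to lie outside the unit circle, i.e. |z| > 1 for every root.
Set 1 + (0.605) z + (-0.792) z^2 = 0, i.e. a z^2 + b z + c = 0 with a = -0.792, b = 0.605, c = 1.
Discriminant D = b^2 - 4ac = (0.605)^2 - 4*(-0.792)*1 = 0.366025 - (-3.168) = 3.534025.
D >= 0, so the roots are real: z = (-b +/- sqrt(D)) / (2a) = (-0.605 +/- 1.8799) / (-1.584).
  z_1 = (-0.605 + 1.8799) / (-1.584) = -0.8049,   |z_1| = 0.8049.
  z_2 = (-0.605 - 1.8799) / (-1.584) = 1.5688,   |z_2| = 1.5688.
Moduli of all roots: 0.8049, 1.5688.
All moduli strictly greater than 1? No.
Verdict: Not stationary.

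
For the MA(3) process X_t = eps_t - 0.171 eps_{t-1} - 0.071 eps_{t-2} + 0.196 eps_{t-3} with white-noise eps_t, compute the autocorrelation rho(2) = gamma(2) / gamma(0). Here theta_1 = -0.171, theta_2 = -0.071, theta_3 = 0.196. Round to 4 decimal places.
\rho(2) = -0.0974

For an MA(q) process with theta_0 = 1, the autocovariance is
  gamma(k) = sigma^2 * sum_{i=0..q-k} theta_i * theta_{i+k},
and rho(k) = gamma(k) / gamma(0). Sigma^2 cancels.
  numerator   = (1)*(-0.071) + (-0.171)*(0.196) = -0.104516.
  denominator = (1)^2 + (-0.171)^2 + (-0.071)^2 + (0.196)^2 = 1.072698.
  rho(2) = -0.104516 / 1.072698 = -0.0974.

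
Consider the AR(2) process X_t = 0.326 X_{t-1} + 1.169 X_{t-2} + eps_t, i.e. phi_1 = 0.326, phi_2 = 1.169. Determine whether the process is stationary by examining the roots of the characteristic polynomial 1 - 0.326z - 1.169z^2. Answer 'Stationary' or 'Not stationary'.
\text{Not stationary}

The AR(p) characteristic polynomial is P(z) = 1 - 0.326z - 1.169z^2.
Stationarity requires all roots to lie outside the unit circle, i.e. |z| > 1 for every root.
Set 1 + (-0.326) z + (-1.169) z^2 = 0, i.e. a z^2 + b z + c = 0 with a = -1.169, b = -0.326, c = 1.
Discriminant D = b^2 - 4ac = (-0.326)^2 - 4*(-1.169)*1 = 0.106276 - (-4.676) = 4.782276.
D >= 0, so the roots are real: z = (-b +/- sqrt(D)) / (2a) = (0.326 +/- 2.186842) / (-2.338).
  z_1 = (0.326 + 2.186842) / (-2.338) = -1.0748,   |z_1| = 1.0748.
  z_2 = (0.326 - 2.186842) / (-2.338) = 0.7959,   |z_2| = 0.7959.
Moduli of all roots: 1.0748, 0.7959.
All moduli strictly greater than 1? No.
Verdict: Not stationary.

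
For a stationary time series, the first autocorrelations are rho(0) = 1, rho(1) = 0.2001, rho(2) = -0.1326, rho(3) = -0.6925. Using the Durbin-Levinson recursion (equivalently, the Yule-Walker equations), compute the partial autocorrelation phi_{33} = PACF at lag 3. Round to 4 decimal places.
\phi_{33} = -0.6731

The PACF at lag k is phi_{kk}, the last component of the solution
to the Yule-Walker system G_k phi = r_k where
  (G_k)_{ij} = rho(|i - j|), (r_k)_i = rho(i), i,j = 1..k.
Equivalently, Durbin-Levinson gives phi_{kk} iteratively:
  phi_{11} = rho(1)
  phi_{kk} = [rho(k) - sum_{j=1..k-1} phi_{k-1,j} rho(k-j)]
            / [1 - sum_{j=1..k-1} phi_{k-1,j} rho(j)],
  phi_{k,j} = phi_{k-1,j} - phi_{kk} phi_{k-1,k-j},  j = 1..k-1.
Step k = 1:
  phi_11 = rho(1) = 0.2001.
Step k = 2:
  phi_22 = [rho(2) - phi_11 rho(1)] / [1 - phi_11 rho(1)] = [-0.1326 - (0.2001)(0.2001)] / [1 - (0.2001)(0.2001)]
         = -0.17264001 / 0.95995999 = -0.179841.
  Update: phi_21 = phi_11 - phi_22 phi_11 = 0.2001 - (-0.179841)(0.2001) = 0.236086.
Step k = 3:
  phi_33 = [rho(3) - phi_21 rho(2) - phi_22 rho(1)] / [1 - phi_21 rho(1) - phi_22 rho(2)]
    numerator   = -0.6925 - (0.236086)(-0.1326) - (-0.179841)(0.2001) = -0.62520882
    denominator = 1 - (0.236086)(0.2001) - (-0.179841)(-0.1326) = 0.92891227
  phi_33 = -0.62520882 / 0.92891227 = -0.6731.
Therefore phi_{33} = -0.6731.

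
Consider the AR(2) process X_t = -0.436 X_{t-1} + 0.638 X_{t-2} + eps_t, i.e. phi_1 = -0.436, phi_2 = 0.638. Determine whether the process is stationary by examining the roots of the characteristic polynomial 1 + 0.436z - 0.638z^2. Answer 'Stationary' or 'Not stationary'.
\text{Not stationary}

The AR(p) characteristic polynomial is P(z) = 1 + 0.436z - 0.638z^2.
Stationarity requires all roots to lie outside the unit circle, i.e. |z| > 1 for every root.
Set 1 + (0.436) z + (-0.638) z^2 = 0, i.e. a z^2 + b z + c = 0 with a = -0.638, b = 0.436, c = 1.
Discriminant D = b^2 - 4ac = (0.436)^2 - 4*(-0.638)*1 = 0.190096 - (-2.552) = 2.742096.
D >= 0, so the roots are real: z = (-b +/- sqrt(D)) / (2a) = (-0.436 +/- 1.655928) / (-1.276).
  z_1 = (-0.436 + 1.655928) / (-1.276) = -0.9561,   |z_1| = 0.9561.
  z_2 = (-0.436 - 1.655928) / (-1.276) = 1.6394,   |z_2| = 1.6394.
Moduli of all roots: 0.9561, 1.6394.
All moduli strictly greater than 1? No.
Verdict: Not stationary.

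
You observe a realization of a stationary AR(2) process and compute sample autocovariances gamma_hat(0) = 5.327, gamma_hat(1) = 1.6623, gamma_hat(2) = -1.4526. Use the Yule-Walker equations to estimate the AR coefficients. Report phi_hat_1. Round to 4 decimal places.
\hat\phi_{1} = 0.4400

The Yule-Walker equations for an AR(p) process read, in matrix form,
  Gamma_p phi = r_p,   with   (Gamma_p)_{ij} = gamma(|i - j|),
                       (r_p)_i = gamma(i),   i,j = 1..p.
Substitute the sample gammas (Toeplitz matrix and right-hand side of size 2):
  Gamma_p = [[5.327, 1.6623], [1.6623, 5.327]]
  r_p     = [1.6623, -1.4526]
Written out:
  5.327 phi_1 + 1.6623 phi_2 = 1.6623
  1.6623 phi_1 + 5.327 phi_2 = -1.4526
Solve by Cramer's rule:
  det = gamma(0)^2 - gamma(1)^2 = (5.327)^2 - (1.6623)^2 = 28.376929 - 2.76324129 = 25.61368771
  phi_hat_1 = [gamma(1) gamma(0) - gamma(1) gamma(2)] / det = [(1.6623)(5.327) - (1.6623)(-1.4526)] / 25.61368771 = 11.26972908 / 25.61368771 = 0.44
  phi_hat_2 = [gamma(0) gamma(2) - gamma(1)^2] / det = [(5.327)(-1.4526) - (1.6623)^2] / 25.61368771 = -10.50124149 / 25.61368771 = -0.41
So phi_hat = [0.4400, -0.4100].
Therefore phi_hat_1 = 0.4400.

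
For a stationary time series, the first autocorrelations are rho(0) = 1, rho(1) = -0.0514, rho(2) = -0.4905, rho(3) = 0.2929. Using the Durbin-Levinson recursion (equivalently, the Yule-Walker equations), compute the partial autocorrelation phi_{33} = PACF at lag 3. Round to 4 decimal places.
\phi_{33} = 0.3050

The PACF at lag k is phi_{kk}, the last component of the solution
to the Yule-Walker system G_k phi = r_k where
  (G_k)_{ij} = rho(|i - j|), (r_k)_i = rho(i), i,j = 1..k.
Equivalently, Durbin-Levinson gives phi_{kk} iteratively:
  phi_{11} = rho(1)
  phi_{kk} = [rho(k) - sum_{j=1..k-1} phi_{k-1,j} rho(k-j)]
            / [1 - sum_{j=1..k-1} phi_{k-1,j} rho(j)],
  phi_{k,j} = phi_{k-1,j} - phi_{kk} phi_{k-1,k-j},  j = 1..k-1.
Step k = 1:
  phi_11 = rho(1) = -0.0514.
Step k = 2:
  phi_22 = [rho(2) - phi_11 rho(1)] / [1 - phi_11 rho(1)] = [-0.4905 - (-0.0514)(-0.0514)] / [1 - (-0.0514)(-0.0514)]
         = -0.49314196 / 0.99735804 = -0.494448.
  Update: phi_21 = phi_11 - phi_22 phi_11 = -0.0514 - (-0.494448)(-0.0514) = -0.076815.
Step k = 3:
  phi_33 = [rho(3) - phi_21 rho(2) - phi_22 rho(1)] / [1 - phi_21 rho(1) - phi_22 rho(2)]
    numerator   = 0.2929 - (-0.076815)(-0.4905) - (-0.494448)(-0.0514) = 0.22980778
    denominator = 1 - (-0.076815)(-0.0514) - (-0.494448)(-0.4905) = 0.75352485
  phi_33 = 0.22980778 / 0.75352485 = 0.305.
Therefore phi_{33} = 0.3050.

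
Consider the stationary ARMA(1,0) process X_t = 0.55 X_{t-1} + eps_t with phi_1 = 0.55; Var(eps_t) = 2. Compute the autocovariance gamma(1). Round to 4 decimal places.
\gamma(1) = 1.5771

Multiply the model equation by X_{t-k} and take expectations. With theta_0 = psi_0 = 1 and psi_j the MA(infinity) weights, this gives
  gamma(k) - sum_i phi_i gamma(k-i) = c_k,
  c_k = sigma^2 * sum_{j=k..q} theta_j psi_{j-k}   (c_k = 0 for k > q),
using gamma(-m) = gamma(m).
Pure AR (q = 0): c_0 = sigma^2 = 2, c_k = 0 for k >= 1.
Equations for k = 0 and k = 1 (AR order 1):
  gamma(0) = phi_1 gamma(1) + c_0
  gamma(1) = phi_1 gamma(0) + c_1
Substituting the second into the first: gamma(0) (1 - phi_1^2) = c_0 + phi_1 c_1, so
  gamma(0) = c_0 / (1 - phi_1^2) = 2 / (1 - (0.55)^2) = 2 / 0.6975 = 2.867384.
  gamma(1) = phi_1 gamma(0) = (0.55)(2.867384) = 1.577061.
Therefore gamma(1) = 1.5771 (to 4 decimal places).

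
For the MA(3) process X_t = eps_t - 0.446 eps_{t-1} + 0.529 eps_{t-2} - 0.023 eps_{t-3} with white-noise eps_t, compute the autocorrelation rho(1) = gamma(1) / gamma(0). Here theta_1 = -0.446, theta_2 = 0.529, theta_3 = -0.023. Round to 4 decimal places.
\rho(1) = -0.4692

For an MA(q) process with theta_0 = 1, the autocovariance is
  gamma(k) = sigma^2 * sum_{i=0..q-k} theta_i * theta_{i+k},
and rho(k) = gamma(k) / gamma(0). Sigma^2 cancels.
  numerator   = (1)*(-0.446) + (-0.446)*(0.529) + (0.529)*(-0.023) = -0.694101.
  denominator = (1)^2 + (-0.446)^2 + (0.529)^2 + (-0.023)^2 = 1.479286.
  rho(1) = -0.694101 / 1.479286 = -0.4692.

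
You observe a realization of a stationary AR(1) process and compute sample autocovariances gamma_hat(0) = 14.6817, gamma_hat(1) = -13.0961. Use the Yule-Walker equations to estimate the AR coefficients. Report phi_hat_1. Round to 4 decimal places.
\hat\phi_{1} = -0.8920

The Yule-Walker equations for an AR(p) process read, in matrix form,
  Gamma_p phi = r_p,   with   (Gamma_p)_{ij} = gamma(|i - j|),
                       (r_p)_i = gamma(i),   i,j = 1..p.
Substitute the sample gammas (Toeplitz matrix and right-hand side of size 1):
  Gamma_p = [[14.6817]]
  r_p     = [-13.0961]
With p = 1 this is the single equation gamma(0) phi_1 = gamma(1):
  phi_hat_1 = gamma(1) / gamma(0) = -13.0961 / 14.6817 = -0.8920.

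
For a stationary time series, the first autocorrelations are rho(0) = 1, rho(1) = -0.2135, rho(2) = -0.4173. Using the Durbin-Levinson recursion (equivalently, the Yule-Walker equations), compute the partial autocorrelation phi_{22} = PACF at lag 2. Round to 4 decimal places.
\phi_{22} = -0.4850

The PACF at lag k is phi_{kk}, the last component of the solution
to the Yule-Walker system G_k phi = r_k where
  (G_k)_{ij} = rho(|i - j|), (r_k)_i = rho(i), i,j = 1..k.
Equivalently, Durbin-Levinson gives phi_{kk} iteratively:
  phi_{11} = rho(1)
  phi_{kk} = [rho(k) - sum_{j=1..k-1} phi_{k-1,j} rho(k-j)]
            / [1 - sum_{j=1..k-1} phi_{k-1,j} rho(j)],
  phi_{k,j} = phi_{k-1,j} - phi_{kk} phi_{k-1,k-j},  j = 1..k-1.
Step k = 1:
  phi_11 = rho(1) = -0.2135.
Step k = 2:
  phi_22 = [rho(2) - phi_11 rho(1)] / [1 - phi_11 rho(1)] = [-0.4173 - (-0.2135)(-0.2135)] / [1 - (-0.2135)(-0.2135)]
         = -0.46288225 / 0.95441775 = -0.485.
Therefore phi_{22} = -0.4850.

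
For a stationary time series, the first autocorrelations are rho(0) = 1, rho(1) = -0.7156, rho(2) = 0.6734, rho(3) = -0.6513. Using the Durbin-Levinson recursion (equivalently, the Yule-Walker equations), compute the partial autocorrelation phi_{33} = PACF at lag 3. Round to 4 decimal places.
\phi_{33} = -0.2120

The PACF at lag k is phi_{kk}, the last component of the solution
to the Yule-Walker system G_k phi = r_k where
  (G_k)_{ij} = rho(|i - j|), (r_k)_i = rho(i), i,j = 1..k.
Equivalently, Durbin-Levinson gives phi_{kk} iteratively:
  phi_{11} = rho(1)
  phi_{kk} = [rho(k) - sum_{j=1..k-1} phi_{k-1,j} rho(k-j)]
            / [1 - sum_{j=1..k-1} phi_{k-1,j} rho(j)],
  phi_{k,j} = phi_{k-1,j} - phi_{kk} phi_{k-1,k-j},  j = 1..k-1.
Step k = 1:
  phi_11 = rho(1) = -0.7156.
Step k = 2:
  phi_22 = [rho(2) - phi_11 rho(1)] / [1 - phi_11 rho(1)] = [0.6734 - (-0.7156)(-0.7156)] / [1 - (-0.7156)(-0.7156)]
         = 0.16131664 / 0.48791664 = 0.330623.
  Update: phi_21 = phi_11 - phi_22 phi_11 = -0.7156 - (0.330623)(-0.7156) = -0.479006.
Step k = 3:
  phi_33 = [rho(3) - phi_21 rho(2) - phi_22 rho(1)] / [1 - phi_21 rho(1) - phi_22 rho(2)]
    numerator   = -0.6513 - (-0.479006)(0.6734) - (0.330623)(-0.7156) = -0.09214333
    denominator = 1 - (-0.479006)(-0.7156) - (0.330623)(0.6734) = 0.43458159
  phi_33 = -0.09214333 / 0.43458159 = -0.212.
Therefore phi_{33} = -0.2120.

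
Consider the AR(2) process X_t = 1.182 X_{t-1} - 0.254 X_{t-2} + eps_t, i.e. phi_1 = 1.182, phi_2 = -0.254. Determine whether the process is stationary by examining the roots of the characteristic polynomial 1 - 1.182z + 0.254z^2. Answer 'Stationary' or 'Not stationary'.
\text{Stationary}

The AR(p) characteristic polynomial is P(z) = 1 - 1.182z + 0.254z^2.
Stationarity requires all roots to lie outside the unit circle, i.e. |z| > 1 for every root.
Set 1 + (-1.182) z + (0.254) z^2 = 0, i.e. a z^2 + b z + c = 0 with a = 0.254, b = -1.182, c = 1.
Discriminant D = b^2 - 4ac = (-1.182)^2 - 4*(0.254)*1 = 1.397124 - (1.016) = 0.381124.
D >= 0, so the roots are real: z = (-b +/- sqrt(D)) / (2a) = (1.182 +/- 0.617352) / (0.508).
  z_1 = (1.182 + 0.617352) / (0.508) = 3.542,   |z_1| = 3.542.
  z_2 = (1.182 - 0.617352) / (0.508) = 1.1115,   |z_2| = 1.1115.
Moduli of all roots: 3.5420, 1.1115.
All moduli strictly greater than 1? Yes.
Verdict: Stationary.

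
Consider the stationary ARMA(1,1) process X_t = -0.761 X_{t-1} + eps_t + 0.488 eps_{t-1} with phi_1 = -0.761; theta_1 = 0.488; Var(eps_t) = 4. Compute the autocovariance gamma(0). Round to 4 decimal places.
\gamma(0) = 4.7083

Multiply the model equation by X_{t-k} and take expectations. With theta_0 = psi_0 = 1 and psi_j the MA(infinity) weights, this gives
  gamma(k) - sum_i phi_i gamma(k-i) = c_k,
  c_k = sigma^2 * sum_{j=k..q} theta_j psi_{j-k}   (c_k = 0 for k > q),
using gamma(-m) = gamma(m).
psi-weights needed (psi_j = theta_j + sum_i phi_i psi_{j-i}):
  psi_1 = theta_1 + phi_1 = 0.488 + (-0.761) = -0.273
Right-hand sides:
  c_0 = sigma^2 (1 + theta_1 psi_1) = 4 * (1 + (0.488)(-0.273)) = 4 * 0.866776 = 3.467104
  c_1 = sigma^2 theta_1 = 4 * (0.488) = 1.952
  c_2 = 0
Equations for k = 0 and k = 1 (AR order 1):
  gamma(0) = phi_1 gamma(1) + c_0
  gamma(1) = phi_1 gamma(0) + c_1
Substituting the second into the first: gamma(0) (1 - phi_1^2) = c_0 + phi_1 c_1, so
  gamma(0) = (c_0 + phi_1 c_1) / (1 - phi_1^2) = (3.467104 + (-0.761)(1.952)) / (1 - (-0.761)^2) = 1.981632 / 0.420879 = 4.708318.
Therefore gamma(0) = 4.7083 (to 4 decimal places).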